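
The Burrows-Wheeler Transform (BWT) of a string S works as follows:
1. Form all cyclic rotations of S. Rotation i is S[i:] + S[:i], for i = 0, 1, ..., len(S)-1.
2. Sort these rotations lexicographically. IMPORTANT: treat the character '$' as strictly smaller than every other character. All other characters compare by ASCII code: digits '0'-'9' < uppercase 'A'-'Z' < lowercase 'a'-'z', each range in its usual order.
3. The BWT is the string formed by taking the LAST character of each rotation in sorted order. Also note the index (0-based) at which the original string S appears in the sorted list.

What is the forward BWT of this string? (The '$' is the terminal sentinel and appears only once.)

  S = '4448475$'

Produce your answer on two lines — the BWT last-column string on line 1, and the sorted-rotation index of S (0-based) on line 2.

All 8 rotations (rotation i = S[i:]+S[:i]):
  rot[0] = 4448475$
  rot[1] = 448475$4
  rot[2] = 48475$44
  rot[3] = 8475$444
  rot[4] = 475$4448
  rot[5] = 75$44484
  rot[6] = 5$444847
  rot[7] = $4448475
Sorted (with $ < everything):
  sorted[0] = $4448475  (last char: '5')
  sorted[1] = 4448475$  (last char: '$')
  sorted[2] = 448475$4  (last char: '4')
  sorted[3] = 475$4448  (last char: '8')
  sorted[4] = 48475$44  (last char: '4')
  sorted[5] = 5$444847  (last char: '7')
  sorted[6] = 75$44484  (last char: '4')
  sorted[7] = 8475$444  (last char: '4')
Last column: 5$484744
Original string S is at sorted index 1

Answer: 5$484744
1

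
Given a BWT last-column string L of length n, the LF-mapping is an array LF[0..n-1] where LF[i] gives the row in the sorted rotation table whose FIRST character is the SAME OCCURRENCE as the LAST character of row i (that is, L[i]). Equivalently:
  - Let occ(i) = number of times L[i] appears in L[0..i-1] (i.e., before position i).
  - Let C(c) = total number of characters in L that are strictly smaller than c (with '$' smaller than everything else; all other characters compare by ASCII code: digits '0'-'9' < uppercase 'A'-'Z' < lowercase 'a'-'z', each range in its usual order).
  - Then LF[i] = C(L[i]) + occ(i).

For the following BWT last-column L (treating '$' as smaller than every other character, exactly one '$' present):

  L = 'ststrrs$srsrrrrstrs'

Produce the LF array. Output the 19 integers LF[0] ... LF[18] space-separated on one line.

Char counts: '$':1, 'r':8, 's':7, 't':3
C (first-col start): C('$')=0, C('r')=1, C('s')=9, C('t')=16
L[0]='s': occ=0, LF[0]=C('s')+0=9+0=9
L[1]='t': occ=0, LF[1]=C('t')+0=16+0=16
L[2]='s': occ=1, LF[2]=C('s')+1=9+1=10
L[3]='t': occ=1, LF[3]=C('t')+1=16+1=17
L[4]='r': occ=0, LF[4]=C('r')+0=1+0=1
L[5]='r': occ=1, LF[5]=C('r')+1=1+1=2
L[6]='s': occ=2, LF[6]=C('s')+2=9+2=11
L[7]='$': occ=0, LF[7]=C('$')+0=0+0=0
L[8]='s': occ=3, LF[8]=C('s')+3=9+3=12
L[9]='r': occ=2, LF[9]=C('r')+2=1+2=3
L[10]='s': occ=4, LF[10]=C('s')+4=9+4=13
L[11]='r': occ=3, LF[11]=C('r')+3=1+3=4
L[12]='r': occ=4, LF[12]=C('r')+4=1+4=5
L[13]='r': occ=5, LF[13]=C('r')+5=1+5=6
L[14]='r': occ=6, LF[14]=C('r')+6=1+6=7
L[15]='s': occ=5, LF[15]=C('s')+5=9+5=14
L[16]='t': occ=2, LF[16]=C('t')+2=16+2=18
L[17]='r': occ=7, LF[17]=C('r')+7=1+7=8
L[18]='s': occ=6, LF[18]=C('s')+6=9+6=15

Answer: 9 16 10 17 1 2 11 0 12 3 13 4 5 6 7 14 18 8 15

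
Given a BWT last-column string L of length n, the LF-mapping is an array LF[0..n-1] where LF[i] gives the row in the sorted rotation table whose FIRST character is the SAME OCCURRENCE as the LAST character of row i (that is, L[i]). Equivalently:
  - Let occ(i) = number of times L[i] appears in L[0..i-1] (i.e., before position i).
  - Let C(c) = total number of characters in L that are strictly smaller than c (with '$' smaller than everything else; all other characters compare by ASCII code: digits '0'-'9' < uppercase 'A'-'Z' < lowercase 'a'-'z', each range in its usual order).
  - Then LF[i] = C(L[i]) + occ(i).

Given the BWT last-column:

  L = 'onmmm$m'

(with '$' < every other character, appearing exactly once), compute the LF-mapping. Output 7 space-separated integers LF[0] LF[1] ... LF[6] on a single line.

Answer: 6 5 1 2 3 0 4

Derivation:
Char counts: '$':1, 'm':4, 'n':1, 'o':1
C (first-col start): C('$')=0, C('m')=1, C('n')=5, C('o')=6
L[0]='o': occ=0, LF[0]=C('o')+0=6+0=6
L[1]='n': occ=0, LF[1]=C('n')+0=5+0=5
L[2]='m': occ=0, LF[2]=C('m')+0=1+0=1
L[3]='m': occ=1, LF[3]=C('m')+1=1+1=2
L[4]='m': occ=2, LF[4]=C('m')+2=1+2=3
L[5]='$': occ=0, LF[5]=C('$')+0=0+0=0
L[6]='m': occ=3, LF[6]=C('m')+3=1+3=4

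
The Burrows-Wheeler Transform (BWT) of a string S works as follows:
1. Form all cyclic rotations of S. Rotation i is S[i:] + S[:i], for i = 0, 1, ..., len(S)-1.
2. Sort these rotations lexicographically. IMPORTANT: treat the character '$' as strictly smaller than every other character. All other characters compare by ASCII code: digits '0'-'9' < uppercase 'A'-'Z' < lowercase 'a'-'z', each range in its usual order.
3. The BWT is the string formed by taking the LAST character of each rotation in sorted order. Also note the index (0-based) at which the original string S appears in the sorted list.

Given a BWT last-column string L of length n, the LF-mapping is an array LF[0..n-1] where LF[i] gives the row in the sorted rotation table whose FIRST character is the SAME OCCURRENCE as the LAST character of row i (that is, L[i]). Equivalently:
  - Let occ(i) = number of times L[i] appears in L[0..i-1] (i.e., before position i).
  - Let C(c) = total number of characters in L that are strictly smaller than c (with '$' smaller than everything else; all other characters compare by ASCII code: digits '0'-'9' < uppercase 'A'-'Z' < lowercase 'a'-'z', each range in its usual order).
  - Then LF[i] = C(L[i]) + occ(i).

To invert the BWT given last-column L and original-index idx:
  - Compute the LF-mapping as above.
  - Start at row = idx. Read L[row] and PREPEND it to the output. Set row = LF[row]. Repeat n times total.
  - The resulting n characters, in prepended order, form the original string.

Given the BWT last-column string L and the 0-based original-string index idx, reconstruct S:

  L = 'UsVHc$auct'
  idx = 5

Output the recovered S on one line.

LF mapping: 2 7 3 1 5 0 4 9 6 8
Walk LF starting at row 5, prepending L[row]:
  step 1: row=5, L[5]='$', prepend. Next row=LF[5]=0
  step 2: row=0, L[0]='U', prepend. Next row=LF[0]=2
  step 3: row=2, L[2]='V', prepend. Next row=LF[2]=3
  step 4: row=3, L[3]='H', prepend. Next row=LF[3]=1
  step 5: row=1, L[1]='s', prepend. Next row=LF[1]=7
  step 6: row=7, L[7]='u', prepend. Next row=LF[7]=9
  step 7: row=9, L[9]='t', prepend. Next row=LF[9]=8
  step 8: row=8, L[8]='c', prepend. Next row=LF[8]=6
  step 9: row=6, L[6]='a', prepend. Next row=LF[6]=4
  step 10: row=4, L[4]='c', prepend. Next row=LF[4]=5
Reversed output: cactusHVU$

Answer: cactusHVU$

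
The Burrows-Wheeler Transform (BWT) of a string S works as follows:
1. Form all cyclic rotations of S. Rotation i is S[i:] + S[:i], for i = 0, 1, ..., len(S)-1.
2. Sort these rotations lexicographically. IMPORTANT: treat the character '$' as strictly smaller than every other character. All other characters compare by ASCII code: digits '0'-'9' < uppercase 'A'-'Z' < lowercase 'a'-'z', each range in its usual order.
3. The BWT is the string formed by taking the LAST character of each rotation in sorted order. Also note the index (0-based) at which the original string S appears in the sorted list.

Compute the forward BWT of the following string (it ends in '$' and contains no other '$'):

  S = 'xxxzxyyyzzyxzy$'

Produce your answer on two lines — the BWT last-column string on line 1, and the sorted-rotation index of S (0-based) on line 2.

All 15 rotations (rotation i = S[i:]+S[:i]):
  rot[0] = xxxzxyyyzzyxzy$
  rot[1] = xxzxyyyzzyxzy$x
  rot[2] = xzxyyyzzyxzy$xx
  rot[3] = zxyyyzzyxzy$xxx
  rot[4] = xyyyzzyxzy$xxxz
  rot[5] = yyyzzyxzy$xxxzx
  rot[6] = yyzzyxzy$xxxzxy
  rot[7] = yzzyxzy$xxxzxyy
  rot[8] = zzyxzy$xxxzxyyy
  rot[9] = zyxzy$xxxzxyyyz
  rot[10] = yxzy$xxxzxyyyzz
  rot[11] = xzy$xxxzxyyyzzy
  rot[12] = zy$xxxzxyyyzzyx
  rot[13] = y$xxxzxyyyzzyxz
  rot[14] = $xxxzxyyyzzyxzy
Sorted (with $ < everything):
  sorted[0] = $xxxzxyyyzzyxzy  (last char: 'y')
  sorted[1] = xxxzxyyyzzyxzy$  (last char: '$')
  sorted[2] = xxzxyyyzzyxzy$x  (last char: 'x')
  sorted[3] = xyyyzzyxzy$xxxz  (last char: 'z')
  sorted[4] = xzxyyyzzyxzy$xx  (last char: 'x')
  sorted[5] = xzy$xxxzxyyyzzy  (last char: 'y')
  sorted[6] = y$xxxzxyyyzzyxz  (last char: 'z')
  sorted[7] = yxzy$xxxzxyyyzz  (last char: 'z')
  sorted[8] = yyyzzyxzy$xxxzx  (last char: 'x')
  sorted[9] = yyzzyxzy$xxxzxy  (last char: 'y')
  sorted[10] = yzzyxzy$xxxzxyy  (last char: 'y')
  sorted[11] = zxyyyzzyxzy$xxx  (last char: 'x')
  sorted[12] = zy$xxxzxyyyzzyx  (last char: 'x')
  sorted[13] = zyxzy$xxxzxyyyz  (last char: 'z')
  sorted[14] = zzyxzy$xxxzxyyy  (last char: 'y')
Last column: y$xzxyzzxyyxxzy
Original string S is at sorted index 1

Answer: y$xzxyzzxyyxxzy
1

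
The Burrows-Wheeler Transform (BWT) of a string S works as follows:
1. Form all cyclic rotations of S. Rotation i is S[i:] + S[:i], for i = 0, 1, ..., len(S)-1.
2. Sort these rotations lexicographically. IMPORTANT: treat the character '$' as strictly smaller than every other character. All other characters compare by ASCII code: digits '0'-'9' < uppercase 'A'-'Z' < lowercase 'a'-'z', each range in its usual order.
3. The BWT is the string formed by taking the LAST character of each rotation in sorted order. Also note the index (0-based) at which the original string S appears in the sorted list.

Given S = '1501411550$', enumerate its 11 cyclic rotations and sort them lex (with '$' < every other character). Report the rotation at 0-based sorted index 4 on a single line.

Answer: 1411550$150

Derivation:
All 11 rotations (rotation i = S[i:]+S[:i]):
  rot[0] = 1501411550$
  rot[1] = 501411550$1
  rot[2] = 01411550$15
  rot[3] = 1411550$150
  rot[4] = 411550$1501
  rot[5] = 11550$15014
  rot[6] = 1550$150141
  rot[7] = 550$1501411
  rot[8] = 50$15014115
  rot[9] = 0$150141155
  rot[10] = $1501411550
Sorted (with $ < everything):
  sorted[0] = $1501411550
  sorted[1] = 0$150141155
  sorted[2] = 01411550$15
  sorted[3] = 11550$15014
  sorted[4] = 1411550$150
  sorted[5] = 1501411550$
  sorted[6] = 1550$150141
  sorted[7] = 411550$1501
  sorted[8] = 50$15014115
  sorted[9] = 501411550$1
  sorted[10] = 550$1501411
sorted[4] = 1411550$150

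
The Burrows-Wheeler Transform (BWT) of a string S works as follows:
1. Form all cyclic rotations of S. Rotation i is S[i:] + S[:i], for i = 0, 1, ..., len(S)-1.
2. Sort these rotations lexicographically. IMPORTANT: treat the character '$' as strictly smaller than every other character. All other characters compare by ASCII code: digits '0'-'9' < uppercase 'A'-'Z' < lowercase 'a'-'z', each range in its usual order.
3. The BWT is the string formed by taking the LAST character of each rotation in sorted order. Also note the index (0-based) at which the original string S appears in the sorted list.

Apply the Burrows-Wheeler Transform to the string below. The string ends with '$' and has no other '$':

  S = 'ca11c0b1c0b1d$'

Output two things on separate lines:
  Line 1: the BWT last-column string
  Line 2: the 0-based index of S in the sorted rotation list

All 14 rotations (rotation i = S[i:]+S[:i]):
  rot[0] = ca11c0b1c0b1d$
  rot[1] = a11c0b1c0b1d$c
  rot[2] = 11c0b1c0b1d$ca
  rot[3] = 1c0b1c0b1d$ca1
  rot[4] = c0b1c0b1d$ca11
  rot[5] = 0b1c0b1d$ca11c
  rot[6] = b1c0b1d$ca11c0
  rot[7] = 1c0b1d$ca11c0b
  rot[8] = c0b1d$ca11c0b1
  rot[9] = 0b1d$ca11c0b1c
  rot[10] = b1d$ca11c0b1c0
  rot[11] = 1d$ca11c0b1c0b
  rot[12] = d$ca11c0b1c0b1
  rot[13] = $ca11c0b1c0b1d
Sorted (with $ < everything):
  sorted[0] = $ca11c0b1c0b1d  (last char: 'd')
  sorted[1] = 0b1c0b1d$ca11c  (last char: 'c')
  sorted[2] = 0b1d$ca11c0b1c  (last char: 'c')
  sorted[3] = 11c0b1c0b1d$ca  (last char: 'a')
  sorted[4] = 1c0b1c0b1d$ca1  (last char: '1')
  sorted[5] = 1c0b1d$ca11c0b  (last char: 'b')
  sorted[6] = 1d$ca11c0b1c0b  (last char: 'b')
  sorted[7] = a11c0b1c0b1d$c  (last char: 'c')
  sorted[8] = b1c0b1d$ca11c0  (last char: '0')
  sorted[9] = b1d$ca11c0b1c0  (last char: '0')
  sorted[10] = c0b1c0b1d$ca11  (last char: '1')
  sorted[11] = c0b1d$ca11c0b1  (last char: '1')
  sorted[12] = ca11c0b1c0b1d$  (last char: '$')
  sorted[13] = d$ca11c0b1c0b1  (last char: '1')
Last column: dcca1bbc0011$1
Original string S is at sorted index 12

Answer: dcca1bbc0011$1
12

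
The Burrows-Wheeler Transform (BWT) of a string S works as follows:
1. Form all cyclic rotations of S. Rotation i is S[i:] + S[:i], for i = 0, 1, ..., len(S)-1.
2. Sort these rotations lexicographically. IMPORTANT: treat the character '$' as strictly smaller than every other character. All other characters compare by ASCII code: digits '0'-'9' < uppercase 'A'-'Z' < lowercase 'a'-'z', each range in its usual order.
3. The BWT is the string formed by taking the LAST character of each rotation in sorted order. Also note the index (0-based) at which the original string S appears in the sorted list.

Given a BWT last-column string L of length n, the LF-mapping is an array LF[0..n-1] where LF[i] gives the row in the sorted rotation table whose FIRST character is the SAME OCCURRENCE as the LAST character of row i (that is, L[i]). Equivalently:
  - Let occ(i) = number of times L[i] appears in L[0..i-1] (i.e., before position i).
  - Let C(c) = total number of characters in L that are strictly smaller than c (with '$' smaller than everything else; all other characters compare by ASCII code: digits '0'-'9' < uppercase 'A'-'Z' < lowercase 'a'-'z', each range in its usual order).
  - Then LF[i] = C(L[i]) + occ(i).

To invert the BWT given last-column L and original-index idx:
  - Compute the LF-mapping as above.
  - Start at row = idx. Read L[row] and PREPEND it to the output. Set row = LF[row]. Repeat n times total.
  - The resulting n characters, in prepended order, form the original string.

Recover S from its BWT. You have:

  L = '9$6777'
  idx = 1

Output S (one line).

Answer: 67779$

Derivation:
LF mapping: 5 0 1 2 3 4
Walk LF starting at row 1, prepending L[row]:
  step 1: row=1, L[1]='$', prepend. Next row=LF[1]=0
  step 2: row=0, L[0]='9', prepend. Next row=LF[0]=5
  step 3: row=5, L[5]='7', prepend. Next row=LF[5]=4
  step 4: row=4, L[4]='7', prepend. Next row=LF[4]=3
  step 5: row=3, L[3]='7', prepend. Next row=LF[3]=2
  step 6: row=2, L[2]='6', prepend. Next row=LF[2]=1
Reversed output: 67779$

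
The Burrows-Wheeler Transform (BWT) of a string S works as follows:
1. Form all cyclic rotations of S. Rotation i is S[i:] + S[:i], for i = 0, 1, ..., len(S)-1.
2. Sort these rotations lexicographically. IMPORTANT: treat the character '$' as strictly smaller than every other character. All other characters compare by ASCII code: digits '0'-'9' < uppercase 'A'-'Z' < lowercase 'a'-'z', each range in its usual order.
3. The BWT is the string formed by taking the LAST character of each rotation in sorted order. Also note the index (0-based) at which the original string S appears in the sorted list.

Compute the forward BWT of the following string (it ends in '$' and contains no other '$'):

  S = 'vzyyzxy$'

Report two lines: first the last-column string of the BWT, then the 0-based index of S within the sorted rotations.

All 8 rotations (rotation i = S[i:]+S[:i]):
  rot[0] = vzyyzxy$
  rot[1] = zyyzxy$v
  rot[2] = yyzxy$vz
  rot[3] = yzxy$vzy
  rot[4] = zxy$vzyy
  rot[5] = xy$vzyyz
  rot[6] = y$vzyyzx
  rot[7] = $vzyyzxy
Sorted (with $ < everything):
  sorted[0] = $vzyyzxy  (last char: 'y')
  sorted[1] = vzyyzxy$  (last char: '$')
  sorted[2] = xy$vzyyz  (last char: 'z')
  sorted[3] = y$vzyyzx  (last char: 'x')
  sorted[4] = yyzxy$vz  (last char: 'z')
  sorted[5] = yzxy$vzy  (last char: 'y')
  sorted[6] = zxy$vzyy  (last char: 'y')
  sorted[7] = zyyzxy$v  (last char: 'v')
Last column: y$zxzyyv
Original string S is at sorted index 1

Answer: y$zxzyyv
1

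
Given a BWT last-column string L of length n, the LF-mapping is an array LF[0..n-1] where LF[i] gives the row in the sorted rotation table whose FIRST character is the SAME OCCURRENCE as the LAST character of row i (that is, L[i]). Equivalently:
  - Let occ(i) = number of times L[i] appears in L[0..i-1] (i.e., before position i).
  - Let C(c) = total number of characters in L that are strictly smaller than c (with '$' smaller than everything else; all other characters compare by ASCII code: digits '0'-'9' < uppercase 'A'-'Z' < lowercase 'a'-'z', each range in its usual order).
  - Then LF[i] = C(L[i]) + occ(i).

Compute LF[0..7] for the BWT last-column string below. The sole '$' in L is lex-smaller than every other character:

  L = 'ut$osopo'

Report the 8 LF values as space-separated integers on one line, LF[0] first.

Answer: 7 6 0 1 5 2 4 3

Derivation:
Char counts: '$':1, 'o':3, 'p':1, 's':1, 't':1, 'u':1
C (first-col start): C('$')=0, C('o')=1, C('p')=4, C('s')=5, C('t')=6, C('u')=7
L[0]='u': occ=0, LF[0]=C('u')+0=7+0=7
L[1]='t': occ=0, LF[1]=C('t')+0=6+0=6
L[2]='$': occ=0, LF[2]=C('$')+0=0+0=0
L[3]='o': occ=0, LF[3]=C('o')+0=1+0=1
L[4]='s': occ=0, LF[4]=C('s')+0=5+0=5
L[5]='o': occ=1, LF[5]=C('o')+1=1+1=2
L[6]='p': occ=0, LF[6]=C('p')+0=4+0=4
L[7]='o': occ=2, LF[7]=C('o')+2=1+2=3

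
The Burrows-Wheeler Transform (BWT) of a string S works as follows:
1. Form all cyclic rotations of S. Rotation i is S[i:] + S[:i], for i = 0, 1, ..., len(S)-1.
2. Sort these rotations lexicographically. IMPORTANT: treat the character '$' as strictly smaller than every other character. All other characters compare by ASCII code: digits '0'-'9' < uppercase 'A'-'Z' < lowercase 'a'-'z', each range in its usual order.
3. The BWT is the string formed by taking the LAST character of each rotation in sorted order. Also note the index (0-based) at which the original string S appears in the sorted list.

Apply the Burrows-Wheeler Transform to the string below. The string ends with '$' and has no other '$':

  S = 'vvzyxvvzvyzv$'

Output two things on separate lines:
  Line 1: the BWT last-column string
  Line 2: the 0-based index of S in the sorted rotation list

Answer: vzx$zvvyzvyvv
3

Derivation:
All 13 rotations (rotation i = S[i:]+S[:i]):
  rot[0] = vvzyxvvzvyzv$
  rot[1] = vzyxvvzvyzv$v
  rot[2] = zyxvvzvyzv$vv
  rot[3] = yxvvzvyzv$vvz
  rot[4] = xvvzvyzv$vvzy
  rot[5] = vvzvyzv$vvzyx
  rot[6] = vzvyzv$vvzyxv
  rot[7] = zvyzv$vvzyxvv
  rot[8] = vyzv$vvzyxvvz
  rot[9] = yzv$vvzyxvvzv
  rot[10] = zv$vvzyxvvzvy
  rot[11] = v$vvzyxvvzvyz
  rot[12] = $vvzyxvvzvyzv
Sorted (with $ < everything):
  sorted[0] = $vvzyxvvzvyzv  (last char: 'v')
  sorted[1] = v$vvzyxvvzvyz  (last char: 'z')
  sorted[2] = vvzvyzv$vvzyx  (last char: 'x')
  sorted[3] = vvzyxvvzvyzv$  (last char: '$')
  sorted[4] = vyzv$vvzyxvvz  (last char: 'z')
  sorted[5] = vzvyzv$vvzyxv  (last char: 'v')
  sorted[6] = vzyxvvzvyzv$v  (last char: 'v')
  sorted[7] = xvvzvyzv$vvzy  (last char: 'y')
  sorted[8] = yxvvzvyzv$vvz  (last char: 'z')
  sorted[9] = yzv$vvzyxvvzv  (last char: 'v')
  sorted[10] = zv$vvzyxvvzvy  (last char: 'y')
  sorted[11] = zvyzv$vvzyxvv  (last char: 'v')
  sorted[12] = zyxvvzvyzv$vv  (last char: 'v')
Last column: vzx$zvvyzvyvv
Original string S is at sorted index 3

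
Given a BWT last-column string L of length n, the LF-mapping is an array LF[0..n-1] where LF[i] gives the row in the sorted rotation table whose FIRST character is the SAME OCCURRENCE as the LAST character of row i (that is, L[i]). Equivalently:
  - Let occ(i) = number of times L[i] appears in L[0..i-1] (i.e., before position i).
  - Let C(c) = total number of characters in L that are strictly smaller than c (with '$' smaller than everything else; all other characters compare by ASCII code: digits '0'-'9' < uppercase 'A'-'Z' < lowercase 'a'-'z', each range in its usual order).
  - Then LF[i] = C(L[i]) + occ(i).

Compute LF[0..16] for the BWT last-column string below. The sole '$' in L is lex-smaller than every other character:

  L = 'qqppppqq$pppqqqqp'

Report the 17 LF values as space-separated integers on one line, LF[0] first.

Answer: 9 10 1 2 3 4 11 12 0 5 6 7 13 14 15 16 8

Derivation:
Char counts: '$':1, 'p':8, 'q':8
C (first-col start): C('$')=0, C('p')=1, C('q')=9
L[0]='q': occ=0, LF[0]=C('q')+0=9+0=9
L[1]='q': occ=1, LF[1]=C('q')+1=9+1=10
L[2]='p': occ=0, LF[2]=C('p')+0=1+0=1
L[3]='p': occ=1, LF[3]=C('p')+1=1+1=2
L[4]='p': occ=2, LF[4]=C('p')+2=1+2=3
L[5]='p': occ=3, LF[5]=C('p')+3=1+3=4
L[6]='q': occ=2, LF[6]=C('q')+2=9+2=11
L[7]='q': occ=3, LF[7]=C('q')+3=9+3=12
L[8]='$': occ=0, LF[8]=C('$')+0=0+0=0
L[9]='p': occ=4, LF[9]=C('p')+4=1+4=5
L[10]='p': occ=5, LF[10]=C('p')+5=1+5=6
L[11]='p': occ=6, LF[11]=C('p')+6=1+6=7
L[12]='q': occ=4, LF[12]=C('q')+4=9+4=13
L[13]='q': occ=5, LF[13]=C('q')+5=9+5=14
L[14]='q': occ=6, LF[14]=C('q')+6=9+6=15
L[15]='q': occ=7, LF[15]=C('q')+7=9+7=16
L[16]='p': occ=7, LF[16]=C('p')+7=1+7=8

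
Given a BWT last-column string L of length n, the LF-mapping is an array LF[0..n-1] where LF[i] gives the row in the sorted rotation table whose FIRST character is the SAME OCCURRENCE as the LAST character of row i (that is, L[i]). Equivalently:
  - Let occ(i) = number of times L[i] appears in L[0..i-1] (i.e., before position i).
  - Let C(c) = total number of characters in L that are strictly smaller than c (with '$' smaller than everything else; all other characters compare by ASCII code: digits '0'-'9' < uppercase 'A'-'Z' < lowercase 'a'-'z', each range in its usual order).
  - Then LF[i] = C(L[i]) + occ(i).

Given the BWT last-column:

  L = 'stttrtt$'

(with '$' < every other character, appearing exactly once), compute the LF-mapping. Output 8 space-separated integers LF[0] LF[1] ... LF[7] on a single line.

Char counts: '$':1, 'r':1, 's':1, 't':5
C (first-col start): C('$')=0, C('r')=1, C('s')=2, C('t')=3
L[0]='s': occ=0, LF[0]=C('s')+0=2+0=2
L[1]='t': occ=0, LF[1]=C('t')+0=3+0=3
L[2]='t': occ=1, LF[2]=C('t')+1=3+1=4
L[3]='t': occ=2, LF[3]=C('t')+2=3+2=5
L[4]='r': occ=0, LF[4]=C('r')+0=1+0=1
L[5]='t': occ=3, LF[5]=C('t')+3=3+3=6
L[6]='t': occ=4, LF[6]=C('t')+4=3+4=7
L[7]='$': occ=0, LF[7]=C('$')+0=0+0=0

Answer: 2 3 4 5 1 6 7 0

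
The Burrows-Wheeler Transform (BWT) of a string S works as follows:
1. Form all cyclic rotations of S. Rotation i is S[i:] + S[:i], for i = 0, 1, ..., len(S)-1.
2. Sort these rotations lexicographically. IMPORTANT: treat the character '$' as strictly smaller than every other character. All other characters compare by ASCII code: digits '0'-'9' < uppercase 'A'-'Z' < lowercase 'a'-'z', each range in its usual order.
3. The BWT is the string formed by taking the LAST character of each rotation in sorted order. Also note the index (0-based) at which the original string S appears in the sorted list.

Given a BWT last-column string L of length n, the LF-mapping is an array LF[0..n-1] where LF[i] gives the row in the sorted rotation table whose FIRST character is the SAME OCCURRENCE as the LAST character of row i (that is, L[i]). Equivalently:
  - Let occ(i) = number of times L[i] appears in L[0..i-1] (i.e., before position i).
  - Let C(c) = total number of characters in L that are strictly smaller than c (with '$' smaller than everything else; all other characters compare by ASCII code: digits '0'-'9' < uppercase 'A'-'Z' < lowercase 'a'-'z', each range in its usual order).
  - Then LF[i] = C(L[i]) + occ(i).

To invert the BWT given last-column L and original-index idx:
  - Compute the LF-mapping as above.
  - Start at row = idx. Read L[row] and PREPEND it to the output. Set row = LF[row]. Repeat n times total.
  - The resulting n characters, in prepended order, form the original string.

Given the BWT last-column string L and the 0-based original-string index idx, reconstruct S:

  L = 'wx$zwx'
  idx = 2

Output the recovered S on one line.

Answer: wxzxw$

Derivation:
LF mapping: 1 3 0 5 2 4
Walk LF starting at row 2, prepending L[row]:
  step 1: row=2, L[2]='$', prepend. Next row=LF[2]=0
  step 2: row=0, L[0]='w', prepend. Next row=LF[0]=1
  step 3: row=1, L[1]='x', prepend. Next row=LF[1]=3
  step 4: row=3, L[3]='z', prepend. Next row=LF[3]=5
  step 5: row=5, L[5]='x', prepend. Next row=LF[5]=4
  step 6: row=4, L[4]='w', prepend. Next row=LF[4]=2
Reversed output: wxzxw$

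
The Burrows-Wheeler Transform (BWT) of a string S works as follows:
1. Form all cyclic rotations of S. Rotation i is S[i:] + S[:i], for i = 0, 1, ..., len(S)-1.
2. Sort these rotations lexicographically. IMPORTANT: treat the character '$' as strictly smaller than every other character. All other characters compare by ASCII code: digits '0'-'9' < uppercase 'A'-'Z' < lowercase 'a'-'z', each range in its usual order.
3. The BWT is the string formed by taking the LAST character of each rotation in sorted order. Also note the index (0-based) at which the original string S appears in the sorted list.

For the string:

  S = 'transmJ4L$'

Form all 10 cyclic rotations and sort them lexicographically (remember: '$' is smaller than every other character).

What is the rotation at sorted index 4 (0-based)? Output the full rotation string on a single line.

All 10 rotations (rotation i = S[i:]+S[:i]):
  rot[0] = transmJ4L$
  rot[1] = ransmJ4L$t
  rot[2] = ansmJ4L$tr
  rot[3] = nsmJ4L$tra
  rot[4] = smJ4L$tran
  rot[5] = mJ4L$trans
  rot[6] = J4L$transm
  rot[7] = 4L$transmJ
  rot[8] = L$transmJ4
  rot[9] = $transmJ4L
Sorted (with $ < everything):
  sorted[0] = $transmJ4L
  sorted[1] = 4L$transmJ
  sorted[2] = J4L$transm
  sorted[3] = L$transmJ4
  sorted[4] = ansmJ4L$tr
  sorted[5] = mJ4L$trans
  sorted[6] = nsmJ4L$tra
  sorted[7] = ransmJ4L$t
  sorted[8] = smJ4L$tran
  sorted[9] = transmJ4L$
sorted[4] = ansmJ4L$tr

Answer: ansmJ4L$tr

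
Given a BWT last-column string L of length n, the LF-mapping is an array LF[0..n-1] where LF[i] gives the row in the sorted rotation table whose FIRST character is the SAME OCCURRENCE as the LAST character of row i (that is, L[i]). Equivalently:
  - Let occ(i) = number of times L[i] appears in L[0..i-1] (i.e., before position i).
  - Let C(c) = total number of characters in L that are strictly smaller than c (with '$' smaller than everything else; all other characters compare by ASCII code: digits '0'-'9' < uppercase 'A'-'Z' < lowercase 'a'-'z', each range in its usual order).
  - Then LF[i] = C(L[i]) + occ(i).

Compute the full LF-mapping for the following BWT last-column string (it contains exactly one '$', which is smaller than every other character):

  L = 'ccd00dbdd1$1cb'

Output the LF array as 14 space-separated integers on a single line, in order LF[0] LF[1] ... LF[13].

Answer: 7 8 10 1 2 11 5 12 13 3 0 4 9 6

Derivation:
Char counts: '$':1, '0':2, '1':2, 'b':2, 'c':3, 'd':4
C (first-col start): C('$')=0, C('0')=1, C('1')=3, C('b')=5, C('c')=7, C('d')=10
L[0]='c': occ=0, LF[0]=C('c')+0=7+0=7
L[1]='c': occ=1, LF[1]=C('c')+1=7+1=8
L[2]='d': occ=0, LF[2]=C('d')+0=10+0=10
L[3]='0': occ=0, LF[3]=C('0')+0=1+0=1
L[4]='0': occ=1, LF[4]=C('0')+1=1+1=2
L[5]='d': occ=1, LF[5]=C('d')+1=10+1=11
L[6]='b': occ=0, LF[6]=C('b')+0=5+0=5
L[7]='d': occ=2, LF[7]=C('d')+2=10+2=12
L[8]='d': occ=3, LF[8]=C('d')+3=10+3=13
L[9]='1': occ=0, LF[9]=C('1')+0=3+0=3
L[10]='$': occ=0, LF[10]=C('$')+0=0+0=0
L[11]='1': occ=1, LF[11]=C('1')+1=3+1=4
L[12]='c': occ=2, LF[12]=C('c')+2=7+2=9
L[13]='b': occ=1, LF[13]=C('b')+1=5+1=6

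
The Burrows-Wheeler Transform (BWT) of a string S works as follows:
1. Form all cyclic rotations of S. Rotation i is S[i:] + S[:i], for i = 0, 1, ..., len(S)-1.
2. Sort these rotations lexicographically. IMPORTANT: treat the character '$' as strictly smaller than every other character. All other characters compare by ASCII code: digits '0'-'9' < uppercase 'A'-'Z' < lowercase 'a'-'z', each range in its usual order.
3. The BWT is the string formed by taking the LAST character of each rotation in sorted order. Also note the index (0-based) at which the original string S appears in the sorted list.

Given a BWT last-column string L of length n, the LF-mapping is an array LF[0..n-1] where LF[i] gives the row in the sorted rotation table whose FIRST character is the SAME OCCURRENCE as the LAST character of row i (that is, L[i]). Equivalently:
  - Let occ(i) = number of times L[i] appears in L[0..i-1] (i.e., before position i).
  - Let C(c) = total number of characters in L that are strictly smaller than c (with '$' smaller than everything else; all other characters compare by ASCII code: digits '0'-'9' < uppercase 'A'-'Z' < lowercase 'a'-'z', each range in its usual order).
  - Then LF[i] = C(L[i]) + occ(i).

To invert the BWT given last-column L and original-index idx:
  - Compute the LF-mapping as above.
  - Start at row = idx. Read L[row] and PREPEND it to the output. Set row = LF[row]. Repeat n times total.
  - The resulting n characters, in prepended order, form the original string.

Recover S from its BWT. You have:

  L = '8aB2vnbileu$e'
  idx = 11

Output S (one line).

LF mapping: 2 4 3 1 12 10 5 8 9 6 11 0 7
Walk LF starting at row 11, prepending L[row]:
  step 1: row=11, L[11]='$', prepend. Next row=LF[11]=0
  step 2: row=0, L[0]='8', prepend. Next row=LF[0]=2
  step 3: row=2, L[2]='B', prepend. Next row=LF[2]=3
  step 4: row=3, L[3]='2', prepend. Next row=LF[3]=1
  step 5: row=1, L[1]='a', prepend. Next row=LF[1]=4
  step 6: row=4, L[4]='v', prepend. Next row=LF[4]=12
  step 7: row=12, L[12]='e', prepend. Next row=LF[12]=7
  step 8: row=7, L[7]='i', prepend. Next row=LF[7]=8
  step 9: row=8, L[8]='l', prepend. Next row=LF[8]=9
  step 10: row=9, L[9]='e', prepend. Next row=LF[9]=6
  step 11: row=6, L[6]='b', prepend. Next row=LF[6]=5
  step 12: row=5, L[5]='n', prepend. Next row=LF[5]=10
  step 13: row=10, L[10]='u', prepend. Next row=LF[10]=11
Reversed output: unbelieva2B8$

Answer: unbelieva2B8$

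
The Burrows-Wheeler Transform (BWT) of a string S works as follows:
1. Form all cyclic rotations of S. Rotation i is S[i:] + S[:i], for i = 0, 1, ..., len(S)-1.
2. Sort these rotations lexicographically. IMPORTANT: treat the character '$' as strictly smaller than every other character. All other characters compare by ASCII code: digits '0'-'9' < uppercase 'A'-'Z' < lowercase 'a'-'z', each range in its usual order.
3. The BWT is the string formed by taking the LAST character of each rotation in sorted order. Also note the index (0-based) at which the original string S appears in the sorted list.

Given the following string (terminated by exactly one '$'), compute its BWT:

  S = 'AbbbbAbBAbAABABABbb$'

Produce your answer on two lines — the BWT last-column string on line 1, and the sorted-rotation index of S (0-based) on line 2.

Answer: bbABBBb$AAbAbAbABbbA
7

Derivation:
All 20 rotations (rotation i = S[i:]+S[:i]):
  rot[0] = AbbbbAbBAbAABABABbb$
  rot[1] = bbbbAbBAbAABABABbb$A
  rot[2] = bbbAbBAbAABABABbb$Ab
  rot[3] = bbAbBAbAABABABbb$Abb
  rot[4] = bAbBAbAABABABbb$Abbb
  rot[5] = AbBAbAABABABbb$Abbbb
  rot[6] = bBAbAABABABbb$AbbbbA
  rot[7] = BAbAABABABbb$AbbbbAb
  rot[8] = AbAABABABbb$AbbbbAbB
  rot[9] = bAABABABbb$AbbbbAbBA
  rot[10] = AABABABbb$AbbbbAbBAb
  rot[11] = ABABABbb$AbbbbAbBAbA
  rot[12] = BABABbb$AbbbbAbBAbAA
  rot[13] = ABABbb$AbbbbAbBAbAAB
  rot[14] = BABbb$AbbbbAbBAbAABA
  rot[15] = ABbb$AbbbbAbBAbAABAB
  rot[16] = Bbb$AbbbbAbBAbAABABA
  rot[17] = bb$AbbbbAbBAbAABABAB
  rot[18] = b$AbbbbAbBAbAABABABb
  rot[19] = $AbbbbAbBAbAABABABbb
Sorted (with $ < everything):
  sorted[0] = $AbbbbAbBAbAABABABbb  (last char: 'b')
  sorted[1] = AABABABbb$AbbbbAbBAb  (last char: 'b')
  sorted[2] = ABABABbb$AbbbbAbBAbA  (last char: 'A')
  sorted[3] = ABABbb$AbbbbAbBAbAAB  (last char: 'B')
  sorted[4] = ABbb$AbbbbAbBAbAABAB  (last char: 'B')
  sorted[5] = AbAABABABbb$AbbbbAbB  (last char: 'B')
  sorted[6] = AbBAbAABABABbb$Abbbb  (last char: 'b')
  sorted[7] = AbbbbAbBAbAABABABbb$  (last char: '$')
  sorted[8] = BABABbb$AbbbbAbBAbAA  (last char: 'A')
  sorted[9] = BABbb$AbbbbAbBAbAABA  (last char: 'A')
  sorted[10] = BAbAABABABbb$AbbbbAb  (last char: 'b')
  sorted[11] = Bbb$AbbbbAbBAbAABABA  (last char: 'A')
  sorted[12] = b$AbbbbAbBAbAABABABb  (last char: 'b')
  sorted[13] = bAABABABbb$AbbbbAbBA  (last char: 'A')
  sorted[14] = bAbBAbAABABABbb$Abbb  (last char: 'b')
  sorted[15] = bBAbAABABABbb$AbbbbA  (last char: 'A')
  sorted[16] = bb$AbbbbAbBAbAABABAB  (last char: 'B')
  sorted[17] = bbAbBAbAABABABbb$Abb  (last char: 'b')
  sorted[18] = bbbAbBAbAABABABbb$Ab  (last char: 'b')
  sorted[19] = bbbbAbBAbAABABABbb$A  (last char: 'A')
Last column: bbABBBb$AAbAbAbABbbA
Original string S is at sorted index 7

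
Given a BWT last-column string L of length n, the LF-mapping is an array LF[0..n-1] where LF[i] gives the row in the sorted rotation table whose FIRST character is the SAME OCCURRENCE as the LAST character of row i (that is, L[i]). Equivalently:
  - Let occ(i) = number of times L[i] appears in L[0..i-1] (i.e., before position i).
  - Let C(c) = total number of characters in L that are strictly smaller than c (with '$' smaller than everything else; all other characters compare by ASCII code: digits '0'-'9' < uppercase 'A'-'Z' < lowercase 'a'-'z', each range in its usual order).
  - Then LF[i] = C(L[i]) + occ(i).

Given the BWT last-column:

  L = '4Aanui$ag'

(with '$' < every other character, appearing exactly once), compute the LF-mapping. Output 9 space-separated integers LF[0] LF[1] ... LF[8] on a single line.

Char counts: '$':1, '4':1, 'A':1, 'a':2, 'g':1, 'i':1, 'n':1, 'u':1
C (first-col start): C('$')=0, C('4')=1, C('A')=2, C('a')=3, C('g')=5, C('i')=6, C('n')=7, C('u')=8
L[0]='4': occ=0, LF[0]=C('4')+0=1+0=1
L[1]='A': occ=0, LF[1]=C('A')+0=2+0=2
L[2]='a': occ=0, LF[2]=C('a')+0=3+0=3
L[3]='n': occ=0, LF[3]=C('n')+0=7+0=7
L[4]='u': occ=0, LF[4]=C('u')+0=8+0=8
L[5]='i': occ=0, LF[5]=C('i')+0=6+0=6
L[6]='$': occ=0, LF[6]=C('$')+0=0+0=0
L[7]='a': occ=1, LF[7]=C('a')+1=3+1=4
L[8]='g': occ=0, LF[8]=C('g')+0=5+0=5

Answer: 1 2 3 7 8 6 0 4 5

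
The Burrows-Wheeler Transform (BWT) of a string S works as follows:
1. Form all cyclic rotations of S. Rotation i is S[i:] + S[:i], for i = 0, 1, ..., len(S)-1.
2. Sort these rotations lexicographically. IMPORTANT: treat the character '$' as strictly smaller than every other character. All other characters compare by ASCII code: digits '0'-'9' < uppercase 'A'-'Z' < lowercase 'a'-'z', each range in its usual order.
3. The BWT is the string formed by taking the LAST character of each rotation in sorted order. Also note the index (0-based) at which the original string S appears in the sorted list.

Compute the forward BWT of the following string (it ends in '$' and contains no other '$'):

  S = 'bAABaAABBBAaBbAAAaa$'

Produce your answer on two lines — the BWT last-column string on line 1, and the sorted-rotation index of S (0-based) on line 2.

All 20 rotations (rotation i = S[i:]+S[:i]):
  rot[0] = bAABaAABBBAaBbAAAaa$
  rot[1] = AABaAABBBAaBbAAAaa$b
  rot[2] = ABaAABBBAaBbAAAaa$bA
  rot[3] = BaAABBBAaBbAAAaa$bAA
  rot[4] = aAABBBAaBbAAAaa$bAAB
  rot[5] = AABBBAaBbAAAaa$bAABa
  rot[6] = ABBBAaBbAAAaa$bAABaA
  rot[7] = BBBAaBbAAAaa$bAABaAA
  rot[8] = BBAaBbAAAaa$bAABaAAB
  rot[9] = BAaBbAAAaa$bAABaAABB
  rot[10] = AaBbAAAaa$bAABaAABBB
  rot[11] = aBbAAAaa$bAABaAABBBA
  rot[12] = BbAAAaa$bAABaAABBBAa
  rot[13] = bAAAaa$bAABaAABBBAaB
  rot[14] = AAAaa$bAABaAABBBAaBb
  rot[15] = AAaa$bAABaAABBBAaBbA
  rot[16] = Aaa$bAABaAABBBAaBbAA
  rot[17] = aa$bAABaAABBBAaBbAAA
  rot[18] = a$bAABaAABBBAaBbAAAa
  rot[19] = $bAABaAABBBAaBbAAAaa
Sorted (with $ < everything):
  sorted[0] = $bAABaAABBBAaBbAAAaa  (last char: 'a')
  sorted[1] = AAAaa$bAABaAABBBAaBb  (last char: 'b')
  sorted[2] = AABBBAaBbAAAaa$bAABa  (last char: 'a')
  sorted[3] = AABaAABBBAaBbAAAaa$b  (last char: 'b')
  sorted[4] = AAaa$bAABaAABBBAaBbA  (last char: 'A')
  sorted[5] = ABBBAaBbAAAaa$bAABaA  (last char: 'A')
  sorted[6] = ABaAABBBAaBbAAAaa$bA  (last char: 'A')
  sorted[7] = AaBbAAAaa$bAABaAABBB  (last char: 'B')
  sorted[8] = Aaa$bAABaAABBBAaBbAA  (last char: 'A')
  sorted[9] = BAaBbAAAaa$bAABaAABB  (last char: 'B')
  sorted[10] = BBAaBbAAAaa$bAABaAAB  (last char: 'B')
  sorted[11] = BBBAaBbAAAaa$bAABaAA  (last char: 'A')
  sorted[12] = BaAABBBAaBbAAAaa$bAA  (last char: 'A')
  sorted[13] = BbAAAaa$bAABaAABBBAa  (last char: 'a')
  sorted[14] = a$bAABaAABBBAaBbAAAa  (last char: 'a')
  sorted[15] = aAABBBAaBbAAAaa$bAAB  (last char: 'B')
  sorted[16] = aBbAAAaa$bAABaAABBBA  (last char: 'A')
  sorted[17] = aa$bAABaAABBBAaBbAAA  (last char: 'A')
  sorted[18] = bAAAaa$bAABaAABBBAaB  (last char: 'B')
  sorted[19] = bAABaAABBBAaBbAAAaa$  (last char: '$')
Last column: ababAAABABBAAaaBAAB$
Original string S is at sorted index 19

Answer: ababAAABABBAAaaBAAB$
19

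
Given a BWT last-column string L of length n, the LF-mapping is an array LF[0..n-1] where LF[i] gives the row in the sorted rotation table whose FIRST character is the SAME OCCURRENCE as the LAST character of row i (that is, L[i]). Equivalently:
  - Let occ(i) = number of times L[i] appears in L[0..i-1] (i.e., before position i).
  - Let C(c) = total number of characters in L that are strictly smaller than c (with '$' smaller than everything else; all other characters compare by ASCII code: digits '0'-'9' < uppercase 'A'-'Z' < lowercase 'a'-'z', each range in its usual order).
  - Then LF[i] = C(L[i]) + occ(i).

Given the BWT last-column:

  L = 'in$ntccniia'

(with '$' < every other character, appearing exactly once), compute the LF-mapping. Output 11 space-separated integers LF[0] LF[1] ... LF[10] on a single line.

Char counts: '$':1, 'a':1, 'c':2, 'i':3, 'n':3, 't':1
C (first-col start): C('$')=0, C('a')=1, C('c')=2, C('i')=4, C('n')=7, C('t')=10
L[0]='i': occ=0, LF[0]=C('i')+0=4+0=4
L[1]='n': occ=0, LF[1]=C('n')+0=7+0=7
L[2]='$': occ=0, LF[2]=C('$')+0=0+0=0
L[3]='n': occ=1, LF[3]=C('n')+1=7+1=8
L[4]='t': occ=0, LF[4]=C('t')+0=10+0=10
L[5]='c': occ=0, LF[5]=C('c')+0=2+0=2
L[6]='c': occ=1, LF[6]=C('c')+1=2+1=3
L[7]='n': occ=2, LF[7]=C('n')+2=7+2=9
L[8]='i': occ=1, LF[8]=C('i')+1=4+1=5
L[9]='i': occ=2, LF[9]=C('i')+2=4+2=6
L[10]='a': occ=0, LF[10]=C('a')+0=1+0=1

Answer: 4 7 0 8 10 2 3 9 5 6 1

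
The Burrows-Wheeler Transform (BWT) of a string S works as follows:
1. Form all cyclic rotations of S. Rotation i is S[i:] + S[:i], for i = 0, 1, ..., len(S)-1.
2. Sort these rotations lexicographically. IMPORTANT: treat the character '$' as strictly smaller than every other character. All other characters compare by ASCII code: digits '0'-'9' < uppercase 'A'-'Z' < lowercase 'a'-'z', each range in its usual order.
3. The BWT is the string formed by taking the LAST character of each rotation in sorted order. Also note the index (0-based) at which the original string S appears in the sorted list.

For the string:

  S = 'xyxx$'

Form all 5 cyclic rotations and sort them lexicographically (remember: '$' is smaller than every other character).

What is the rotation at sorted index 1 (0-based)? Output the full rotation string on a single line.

All 5 rotations (rotation i = S[i:]+S[:i]):
  rot[0] = xyxx$
  rot[1] = yxx$x
  rot[2] = xx$xy
  rot[3] = x$xyx
  rot[4] = $xyxx
Sorted (with $ < everything):
  sorted[0] = $xyxx
  sorted[1] = x$xyx
  sorted[2] = xx$xy
  sorted[3] = xyxx$
  sorted[4] = yxx$x
sorted[1] = x$xyx

Answer: x$xyx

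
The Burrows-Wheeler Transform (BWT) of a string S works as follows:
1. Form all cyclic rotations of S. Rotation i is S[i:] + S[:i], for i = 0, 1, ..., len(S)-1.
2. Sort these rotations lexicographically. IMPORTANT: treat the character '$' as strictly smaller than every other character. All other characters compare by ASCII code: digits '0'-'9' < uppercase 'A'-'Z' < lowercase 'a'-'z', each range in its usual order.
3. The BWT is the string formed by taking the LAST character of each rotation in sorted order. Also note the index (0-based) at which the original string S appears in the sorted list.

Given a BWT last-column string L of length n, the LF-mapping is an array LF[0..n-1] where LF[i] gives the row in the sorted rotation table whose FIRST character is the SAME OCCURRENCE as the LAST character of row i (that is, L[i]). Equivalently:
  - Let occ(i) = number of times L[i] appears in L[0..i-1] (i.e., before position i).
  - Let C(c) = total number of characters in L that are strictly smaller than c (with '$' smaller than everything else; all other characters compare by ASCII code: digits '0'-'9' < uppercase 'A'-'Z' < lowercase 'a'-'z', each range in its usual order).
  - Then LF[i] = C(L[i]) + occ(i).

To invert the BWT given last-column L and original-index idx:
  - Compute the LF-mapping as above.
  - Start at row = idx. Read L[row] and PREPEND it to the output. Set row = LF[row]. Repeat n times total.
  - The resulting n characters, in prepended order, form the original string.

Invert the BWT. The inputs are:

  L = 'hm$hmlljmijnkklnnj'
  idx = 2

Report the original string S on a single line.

LF mapping: 1 12 0 2 13 9 10 4 14 3 5 15 7 8 11 16 17 6
Walk LF starting at row 2, prepending L[row]:
  step 1: row=2, L[2]='$', prepend. Next row=LF[2]=0
  step 2: row=0, L[0]='h', prepend. Next row=LF[0]=1
  step 3: row=1, L[1]='m', prepend. Next row=LF[1]=12
  step 4: row=12, L[12]='k', prepend. Next row=LF[12]=7
  step 5: row=7, L[7]='j', prepend. Next row=LF[7]=4
  step 6: row=4, L[4]='m', prepend. Next row=LF[4]=13
  step 7: row=13, L[13]='k', prepend. Next row=LF[13]=8
  step 8: row=8, L[8]='m', prepend. Next row=LF[8]=14
  step 9: row=14, L[14]='l', prepend. Next row=LF[14]=11
  step 10: row=11, L[11]='n', prepend. Next row=LF[11]=15
  step 11: row=15, L[15]='n', prepend. Next row=LF[15]=16
  step 12: row=16, L[16]='n', prepend. Next row=LF[16]=17
  step 13: row=17, L[17]='j', prepend. Next row=LF[17]=6
  step 14: row=6, L[6]='l', prepend. Next row=LF[6]=10
  step 15: row=10, L[10]='j', prepend. Next row=LF[10]=5
  step 16: row=5, L[5]='l', prepend. Next row=LF[5]=9
  step 17: row=9, L[9]='i', prepend. Next row=LF[9]=3
  step 18: row=3, L[3]='h', prepend. Next row=LF[3]=2
Reversed output: hiljljnnnlmkmjkmh$

Answer: hiljljnnnlmkmjkmh$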